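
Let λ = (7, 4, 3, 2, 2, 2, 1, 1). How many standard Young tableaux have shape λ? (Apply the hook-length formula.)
# SYT of shape (7, 4, 3, 2, 2, 2, 1, 1) = 2873325312

Hook-length formula: f^λ = n! / Π hook(c), product over all cells c of the Young diagram. For λ = (7, 4, 3, 2, 2, 2, 1, 1), n = 22 boxes. Hook lengths by row (left-to-right, top-to-bottom): [14, 11, 7, 5, 3, 2, 1]; [10, 7, 3, 1]; [8, 5, 1]; [6, 3]; [5, 2]; [4, 1]; [2]; [1]. Product of hooks = 391184640000. So f^λ = 22! / 391184640000 = 1124000727777607680000 / 391184640000 = 2873325312.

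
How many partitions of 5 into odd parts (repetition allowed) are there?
p_odd(5) = 3

Partitions of 5 using only odd parts 1, 3, 5, …: 5, 3+1+1, 1+1+1+1+1. There are 3. (Euler: this equals q(5), the number of distinct-part partitions.)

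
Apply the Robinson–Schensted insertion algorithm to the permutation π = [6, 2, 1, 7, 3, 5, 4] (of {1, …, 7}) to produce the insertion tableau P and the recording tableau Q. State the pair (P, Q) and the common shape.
P = [1, 3, 4] / [2, 5] / [6, 7];  Q = [1, 4, 6] / [2, 5] / [3, 7];  common shape = (3, 2, 2)

Row-insert the values π_1, π_2, … into P one at a time, bumping the leftmost entry strictly greater than the inserted value down to the next row. The recording tableau Q records, in position (i, j), the step at which that cell was added to P.
  Insert 6 (step 1): P = [6];  Q = [1]
  Insert 2 (step 2): P = [2] / [6];  Q = [1] / [2]
  Insert 1 (step 3): P = [1] / [2] / [6];  Q = [1] / [2] / [3]
  Insert 7 (step 4): P = [1, 7] / [2] / [6];  Q = [1, 4] / [2] / [3]
  Insert 3 (step 5): P = [1, 3] / [2, 7] / [6];  Q = [1, 4] / [2, 5] / [3]
  Insert 5 (step 6): P = [1, 3, 5] / [2, 7] / [6];  Q = [1, 4, 6] / [2, 5] / [3]
  Insert 4 (step 7): P = [1, 3, 4] / [2, 5] / [6, 7];  Q = [1, 4, 6] / [2, 5] / [3, 7]
Final shape: (3, 2, 2).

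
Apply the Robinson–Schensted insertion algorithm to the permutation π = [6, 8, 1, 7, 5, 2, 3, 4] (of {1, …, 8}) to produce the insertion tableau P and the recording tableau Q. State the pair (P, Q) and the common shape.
P = [1, 2, 3, 4] / [5, 7] / [6] / [8];  Q = [1, 2, 7, 8] / [3, 4] / [5] / [6];  common shape = (4, 2, 1, 1)

Row-insert the values π_1, π_2, … into P one at a time, bumping the leftmost entry strictly greater than the inserted value down to the next row. The recording tableau Q records, in position (i, j), the step at which that cell was added to P.
  Insert 6 (step 1): P = [6];  Q = [1]
  Insert 8 (step 2): P = [6, 8];  Q = [1, 2]
  Insert 1 (step 3): P = [1, 8] / [6];  Q = [1, 2] / [3]
  Insert 7 (step 4): P = [1, 7] / [6, 8];  Q = [1, 2] / [3, 4]
  Insert 5 (step 5): P = [1, 5] / [6, 7] / [8];  Q = [1, 2] / [3, 4] / [5]
  Insert 2 (step 6): P = [1, 2] / [5, 7] / [6] / [8];  Q = [1, 2] / [3, 4] / [5] / [6]
  Insert 3 (step 7): P = [1, 2, 3] / [5, 7] / [6] / [8];  Q = [1, 2, 7] / [3, 4] / [5] / [6]
  Insert 4 (step 8): P = [1, 2, 3, 4] / [5, 7] / [6] / [8];  Q = [1, 2, 7, 8] / [3, 4] / [5] / [6]
Final shape: (4, 2, 1, 1).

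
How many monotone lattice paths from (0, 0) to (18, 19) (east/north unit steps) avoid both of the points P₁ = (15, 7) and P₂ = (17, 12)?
Number of paths = 17208518292

Inclusion–exclusion. Total paths: C(37, 18) = 17672631900. Through P₁: C(22, 15)·C(15, 3) = 77597520. Through P₂: C(29, 17)·C(8, 1) = 415167480. Since P₁ is strictly southwest of P₂, a monotone path through both must visit P₁ then P₂; paths through both = C(22, 15)·C(7, 2)·C(8, 1) = 28651392. Avoid both = 17672631900 − 77597520 − 415167480 + 28651392 = 17208518292.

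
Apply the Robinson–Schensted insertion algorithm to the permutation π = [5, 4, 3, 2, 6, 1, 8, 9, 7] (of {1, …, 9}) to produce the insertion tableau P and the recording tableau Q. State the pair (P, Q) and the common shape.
P = [1, 6, 7, 9] / [2, 8] / [3] / [4] / [5];  Q = [1, 5, 7, 8] / [2, 9] / [3] / [4] / [6];  common shape = (4, 2, 1, 1, 1)

Row-insert the values π_1, π_2, … into P one at a time, bumping the leftmost entry strictly greater than the inserted value down to the next row. The recording tableau Q records, in position (i, j), the step at which that cell was added to P.
  Insert 5 (step 1): P = [5];  Q = [1]
  Insert 4 (step 2): P = [4] / [5];  Q = [1] / [2]
  Insert 3 (step 3): P = [3] / [4] / [5];  Q = [1] / [2] / [3]
  Insert 2 (step 4): P = [2] / [3] / [4] / [5];  Q = [1] / [2] / [3] / [4]
  Insert 6 (step 5): P = [2, 6] / [3] / [4] / [5];  Q = [1, 5] / [2] / [3] / [4]
  Insert 1 (step 6): P = [1, 6] / [2] / [3] / [4] / [5];  Q = [1, 5] / [2] / [3] / [4] / [6]
  Insert 8 (step 7): P = [1, 6, 8] / [2] / [3] / [4] / [5];  Q = [1, 5, 7] / [2] / [3] / [4] / [6]
  Insert 9 (step 8): P = [1, 6, 8, 9] / [2] / [3] / [4] / [5];  Q = [1, 5, 7, 8] / [2] / [3] / [4] / [6]
  Insert 7 (step 9): P = [1, 6, 7, 9] / [2, 8] / [3] / [4] / [5];  Q = [1, 5, 7, 8] / [2, 9] / [3] / [4] / [6]
Final shape: (4, 2, 1, 1, 1).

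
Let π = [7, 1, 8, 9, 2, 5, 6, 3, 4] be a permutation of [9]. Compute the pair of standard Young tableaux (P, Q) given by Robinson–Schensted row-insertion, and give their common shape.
P = [1, 2, 3, 4] / [5, 6, 9] / [7, 8];  Q = [1, 3, 4, 7] / [2, 5, 6] / [8, 9];  common shape = (4, 3, 2)

Row-insert the values π_1, π_2, … into P one at a time, bumping the leftmost entry strictly greater than the inserted value down to the next row. The recording tableau Q records, in position (i, j), the step at which that cell was added to P.
  Insert 7 (step 1): P = [7];  Q = [1]
  Insert 1 (step 2): P = [1] / [7];  Q = [1] / [2]
  Insert 8 (step 3): P = [1, 8] / [7];  Q = [1, 3] / [2]
  Insert 9 (step 4): P = [1, 8, 9] / [7];  Q = [1, 3, 4] / [2]
  Insert 2 (step 5): P = [1, 2, 9] / [7, 8];  Q = [1, 3, 4] / [2, 5]
  Insert 5 (step 6): P = [1, 2, 5] / [7, 8, 9];  Q = [1, 3, 4] / [2, 5, 6]
  Insert 6 (step 7): P = [1, 2, 5, 6] / [7, 8, 9];  Q = [1, 3, 4, 7] / [2, 5, 6]
  Insert 3 (step 8): P = [1, 2, 3, 6] / [5, 8, 9] / [7];  Q = [1, 3, 4, 7] / [2, 5, 6] / [8]
  Insert 4 (step 9): P = [1, 2, 3, 4] / [5, 6, 9] / [7, 8];  Q = [1, 3, 4, 7] / [2, 5, 6] / [8, 9]
Final shape: (4, 3, 2).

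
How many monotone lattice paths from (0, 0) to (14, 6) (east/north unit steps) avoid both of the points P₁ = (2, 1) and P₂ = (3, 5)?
Number of paths = 19704

Inclusion–exclusion. Total paths: C(20, 14) = 38760. Through P₁: C(3, 2)·C(17, 12) = 18564. Through P₂: C(8, 3)·C(12, 11) = 672. Since P₁ is strictly southwest of P₂, a monotone path through both must visit P₁ then P₂; paths through both = C(3, 2)·C(5, 1)·C(12, 11) = 180. Avoid both = 38760 − 18564 − 672 + 180 = 19704.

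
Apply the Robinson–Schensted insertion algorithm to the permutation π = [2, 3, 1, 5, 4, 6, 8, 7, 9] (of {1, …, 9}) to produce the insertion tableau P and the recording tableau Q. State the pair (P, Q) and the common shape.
P = [1, 3, 4, 6, 7, 9] / [2, 5, 8];  Q = [1, 2, 4, 6, 7, 9] / [3, 5, 8];  common shape = (6, 3)

Row-insert the values π_1, π_2, … into P one at a time, bumping the leftmost entry strictly greater than the inserted value down to the next row. The recording tableau Q records, in position (i, j), the step at which that cell was added to P.
  Insert 2 (step 1): P = [2];  Q = [1]
  Insert 3 (step 2): P = [2, 3];  Q = [1, 2]
  Insert 1 (step 3): P = [1, 3] / [2];  Q = [1, 2] / [3]
  Insert 5 (step 4): P = [1, 3, 5] / [2];  Q = [1, 2, 4] / [3]
  Insert 4 (step 5): P = [1, 3, 4] / [2, 5];  Q = [1, 2, 4] / [3, 5]
  Insert 6 (step 6): P = [1, 3, 4, 6] / [2, 5];  Q = [1, 2, 4, 6] / [3, 5]
  Insert 8 (step 7): P = [1, 3, 4, 6, 8] / [2, 5];  Q = [1, 2, 4, 6, 7] / [3, 5]
  Insert 7 (step 8): P = [1, 3, 4, 6, 7] / [2, 5, 8];  Q = [1, 2, 4, 6, 7] / [3, 5, 8]
  Insert 9 (step 9): P = [1, 3, 4, 6, 7, 9] / [2, 5, 8];  Q = [1, 2, 4, 6, 7, 9] / [3, 5, 8]
Final shape: (6, 3).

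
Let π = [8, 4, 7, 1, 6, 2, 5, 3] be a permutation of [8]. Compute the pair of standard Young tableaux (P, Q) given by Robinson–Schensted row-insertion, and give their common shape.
P = [1, 2, 3] / [4, 5] / [6] / [7] / [8];  Q = [1, 3, 7] / [2, 5] / [4] / [6] / [8];  common shape = (3, 2, 1, 1, 1)

Row-insert the values π_1, π_2, … into P one at a time, bumping the leftmost entry strictly greater than the inserted value down to the next row. The recording tableau Q records, in position (i, j), the step at which that cell was added to P.
  Insert 8 (step 1): P = [8];  Q = [1]
  Insert 4 (step 2): P = [4] / [8];  Q = [1] / [2]
  Insert 7 (step 3): P = [4, 7] / [8];  Q = [1, 3] / [2]
  Insert 1 (step 4): P = [1, 7] / [4] / [8];  Q = [1, 3] / [2] / [4]
  Insert 6 (step 5): P = [1, 6] / [4, 7] / [8];  Q = [1, 3] / [2, 5] / [4]
  Insert 2 (step 6): P = [1, 2] / [4, 6] / [7] / [8];  Q = [1, 3] / [2, 5] / [4] / [6]
  Insert 5 (step 7): P = [1, 2, 5] / [4, 6] / [7] / [8];  Q = [1, 3, 7] / [2, 5] / [4] / [6]
  Insert 3 (step 8): P = [1, 2, 3] / [4, 5] / [6] / [7] / [8];  Q = [1, 3, 7] / [2, 5] / [4] / [6] / [8]
Final shape: (3, 2, 1, 1, 1).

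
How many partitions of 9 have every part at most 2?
p(9, parts ≤ 2) = 5

Partitions of 9 with all parts ≤ 2: 2+2+2+2+1, 2+2+2+1+1+1, 2+2+1+1+1+1+1, 2+1+1+1+1+1+1+1, 1+1+1+1+1+1+1+1+1. Count = 5.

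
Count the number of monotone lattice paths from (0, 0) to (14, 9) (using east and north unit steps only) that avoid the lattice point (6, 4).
Number of paths = 546920

Total paths from (0, 0) to (14, 9): C(23, 14) = 817190. Paths through (6, 4): (paths (0, 0) → (6, 4)) × (paths (6, 4) → (14, 9)) = C(10, 6) · C(13, 8) = 210 · 1287 = 270270. Avoidance count = 817190 − 270270 = 546920.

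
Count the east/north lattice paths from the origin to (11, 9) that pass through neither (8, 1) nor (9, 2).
Number of paths = 165143

Inclusion–exclusion. Total paths: C(20, 11) = 167960. Through P₁: C(9, 8)·C(11, 3) = 1485. Through P₂: C(11, 9)·C(9, 2) = 1980. Since P₁ is strictly southwest of P₂, a monotone path through both must visit P₁ then P₂; paths through both = C(9, 8)·C(2, 1)·C(9, 2) = 648. Avoid both = 167960 − 1485 − 1980 + 648 = 165143.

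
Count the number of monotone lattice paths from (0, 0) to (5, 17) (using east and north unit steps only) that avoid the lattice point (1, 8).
Number of paths = 19899

Total paths from (0, 0) to (5, 17): C(22, 5) = 26334. Paths through (1, 8): (paths (0, 0) → (1, 8)) × (paths (1, 8) → (5, 17)) = C(9, 1) · C(13, 4) = 9 · 715 = 6435. Avoidance count = 26334 − 6435 = 19899.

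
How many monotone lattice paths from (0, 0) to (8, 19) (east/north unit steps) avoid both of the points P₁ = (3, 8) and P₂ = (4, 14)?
Number of paths = 1259325

Inclusion–exclusion. Total paths: C(27, 8) = 2220075. Through P₁: C(11, 3)·C(16, 5) = 720720. Through P₂: C(18, 4)·C(9, 4) = 385560. Since P₁ is strictly southwest of P₂, a monotone path through both must visit P₁ then P₂; paths through both = C(11, 3)·C(7, 1)·C(9, 4) = 145530. Avoid both = 2220075 − 720720 − 385560 + 145530 = 1259325.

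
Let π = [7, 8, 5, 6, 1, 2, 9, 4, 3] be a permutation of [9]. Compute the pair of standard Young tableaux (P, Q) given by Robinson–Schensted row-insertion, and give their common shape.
P = [1, 2, 3] / [4, 6, 9] / [5, 8] / [7];  Q = [1, 2, 7] / [3, 4, 8] / [5, 6] / [9];  common shape = (3, 3, 2, 1)

Row-insert the values π_1, π_2, … into P one at a time, bumping the leftmost entry strictly greater than the inserted value down to the next row. The recording tableau Q records, in position (i, j), the step at which that cell was added to P.
  Insert 7 (step 1): P = [7];  Q = [1]
  Insert 8 (step 2): P = [7, 8];  Q = [1, 2]
  Insert 5 (step 3): P = [5, 8] / [7];  Q = [1, 2] / [3]
  Insert 6 (step 4): P = [5, 6] / [7, 8];  Q = [1, 2] / [3, 4]
  Insert 1 (step 5): P = [1, 6] / [5, 8] / [7];  Q = [1, 2] / [3, 4] / [5]
  Insert 2 (step 6): P = [1, 2] / [5, 6] / [7, 8];  Q = [1, 2] / [3, 4] / [5, 6]
  Insert 9 (step 7): P = [1, 2, 9] / [5, 6] / [7, 8];  Q = [1, 2, 7] / [3, 4] / [5, 6]
  Insert 4 (step 8): P = [1, 2, 4] / [5, 6, 9] / [7, 8];  Q = [1, 2, 7] / [3, 4, 8] / [5, 6]
  Insert 3 (step 9): P = [1, 2, 3] / [4, 6, 9] / [5, 8] / [7];  Q = [1, 2, 7] / [3, 4, 8] / [5, 6] / [9]
Final shape: (3, 3, 2, 1).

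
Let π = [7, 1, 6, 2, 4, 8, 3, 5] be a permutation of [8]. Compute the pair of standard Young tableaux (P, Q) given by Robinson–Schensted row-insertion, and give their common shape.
P = [1, 2, 3, 5] / [4, 8] / [6] / [7];  Q = [1, 3, 5, 6] / [2, 8] / [4] / [7];  common shape = (4, 2, 1, 1)

Row-insert the values π_1, π_2, … into P one at a time, bumping the leftmost entry strictly greater than the inserted value down to the next row. The recording tableau Q records, in position (i, j), the step at which that cell was added to P.
  Insert 7 (step 1): P = [7];  Q = [1]
  Insert 1 (step 2): P = [1] / [7];  Q = [1] / [2]
  Insert 6 (step 3): P = [1, 6] / [7];  Q = [1, 3] / [2]
  Insert 2 (step 4): P = [1, 2] / [6] / [7];  Q = [1, 3] / [2] / [4]
  Insert 4 (step 5): P = [1, 2, 4] / [6] / [7];  Q = [1, 3, 5] / [2] / [4]
  Insert 8 (step 6): P = [1, 2, 4, 8] / [6] / [7];  Q = [1, 3, 5, 6] / [2] / [4]
  Insert 3 (step 7): P = [1, 2, 3, 8] / [4] / [6] / [7];  Q = [1, 3, 5, 6] / [2] / [4] / [7]
  Insert 5 (step 8): P = [1, 2, 3, 5] / [4, 8] / [6] / [7];  Q = [1, 3, 5, 6] / [2, 8] / [4] / [7]
Final shape: (4, 2, 1, 1).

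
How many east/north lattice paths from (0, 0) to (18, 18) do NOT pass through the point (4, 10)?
Number of paths = 8755045530

Total paths from (0, 0) to (18, 18): C(36, 18) = 9075135300. Paths through (4, 10): (paths (0, 0) → (4, 10)) × (paths (4, 10) → (18, 18)) = C(14, 4) · C(22, 14) = 1001 · 319770 = 320089770. Avoidance count = 9075135300 − 320089770 = 8755045530.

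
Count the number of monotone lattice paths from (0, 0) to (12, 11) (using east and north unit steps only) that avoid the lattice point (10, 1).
Number of paths = 1351352

Total paths from (0, 0) to (12, 11): C(23, 12) = 1352078. Paths through (10, 1): (paths (0, 0) → (10, 1)) × (paths (10, 1) → (12, 11)) = C(11, 10) · C(12, 2) = 11 · 66 = 726. Avoidance count = 1352078 − 726 = 1351352.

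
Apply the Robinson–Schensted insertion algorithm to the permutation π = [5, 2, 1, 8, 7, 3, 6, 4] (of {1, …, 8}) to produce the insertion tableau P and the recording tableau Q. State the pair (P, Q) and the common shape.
P = [1, 3, 4] / [2, 6] / [5, 7] / [8];  Q = [1, 4, 7] / [2, 5] / [3, 6] / [8];  common shape = (3, 2, 2, 1)

Row-insert the values π_1, π_2, … into P one at a time, bumping the leftmost entry strictly greater than the inserted value down to the next row. The recording tableau Q records, in position (i, j), the step at which that cell was added to P.
  Insert 5 (step 1): P = [5];  Q = [1]
  Insert 2 (step 2): P = [2] / [5];  Q = [1] / [2]
  Insert 1 (step 3): P = [1] / [2] / [5];  Q = [1] / [2] / [3]
  Insert 8 (step 4): P = [1, 8] / [2] / [5];  Q = [1, 4] / [2] / [3]
  Insert 7 (step 5): P = [1, 7] / [2, 8] / [5];  Q = [1, 4] / [2, 5] / [3]
  Insert 3 (step 6): P = [1, 3] / [2, 7] / [5, 8];  Q = [1, 4] / [2, 5] / [3, 6]
  Insert 6 (step 7): P = [1, 3, 6] / [2, 7] / [5, 8];  Q = [1, 4, 7] / [2, 5] / [3, 6]
  Insert 4 (step 8): P = [1, 3, 4] / [2, 6] / [5, 7] / [8];  Q = [1, 4, 7] / [2, 5] / [3, 6] / [8]
Final shape: (3, 2, 2, 1).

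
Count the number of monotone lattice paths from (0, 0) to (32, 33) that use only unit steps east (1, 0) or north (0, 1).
Number of paths = 3609714217008132870

A monotone lattice path from (0, 0) to (32, 33) consists of 32 east steps and 33 north steps in some order, so it is determined by which 32 of the 65 steps are east. The count is C(65, 32) = 3609714217008132870.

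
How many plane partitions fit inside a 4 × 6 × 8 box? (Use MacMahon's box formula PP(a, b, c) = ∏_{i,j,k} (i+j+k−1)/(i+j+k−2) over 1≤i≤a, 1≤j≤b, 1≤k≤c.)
PP(4, 6, 8) = 90474964580

Evaluate the triple product over i = 1..4, j = 1..6, k = 1..8. The factors are (2/1) · (3/2) · (4/3) · (5/4) · (6/5) · (7/6) · (8/7) · (9/8) · … (192 factors total). The numerators and denominators telescope so the product is an integer; carrying out the multiplication exactly gives PP(4, 6, 8) = 90474964580.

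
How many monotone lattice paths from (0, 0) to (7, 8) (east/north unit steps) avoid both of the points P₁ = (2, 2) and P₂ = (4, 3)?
Number of paths = 2711

Inclusion–exclusion. Total paths: C(15, 7) = 6435. Through P₁: C(4, 2)·C(11, 5) = 2772. Through P₂: C(7, 4)·C(8, 3) = 1960. Since P₁ is strictly southwest of P₂, a monotone path through both must visit P₁ then P₂; paths through both = C(4, 2)·C(3, 2)·C(8, 3) = 1008. Avoid both = 6435 − 2772 − 1960 + 1008 = 2711.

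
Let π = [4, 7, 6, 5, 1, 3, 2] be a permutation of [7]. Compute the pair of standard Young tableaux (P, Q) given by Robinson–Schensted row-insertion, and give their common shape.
P = [1, 2] / [3, 5] / [4] / [6] / [7];  Q = [1, 2] / [3, 6] / [4] / [5] / [7];  common shape = (2, 2, 1, 1, 1)

Row-insert the values π_1, π_2, … into P one at a time, bumping the leftmost entry strictly greater than the inserted value down to the next row. The recording tableau Q records, in position (i, j), the step at which that cell was added to P.
  Insert 4 (step 1): P = [4];  Q = [1]
  Insert 7 (step 2): P = [4, 7];  Q = [1, 2]
  Insert 6 (step 3): P = [4, 6] / [7];  Q = [1, 2] / [3]
  Insert 5 (step 4): P = [4, 5] / [6] / [7];  Q = [1, 2] / [3] / [4]
  Insert 1 (step 5): P = [1, 5] / [4] / [6] / [7];  Q = [1, 2] / [3] / [4] / [5]
  Insert 3 (step 6): P = [1, 3] / [4, 5] / [6] / [7];  Q = [1, 2] / [3, 6] / [4] / [5]
  Insert 2 (step 7): P = [1, 2] / [3, 5] / [4] / [6] / [7];  Q = [1, 2] / [3, 6] / [4] / [5] / [7]
Final shape: (2, 2, 1, 1, 1).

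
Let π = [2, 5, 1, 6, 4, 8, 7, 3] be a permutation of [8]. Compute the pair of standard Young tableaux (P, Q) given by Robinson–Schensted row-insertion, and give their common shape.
P = [1, 3, 6, 7] / [2, 4, 8] / [5];  Q = [1, 2, 4, 6] / [3, 5, 7] / [8];  common shape = (4, 3, 1)

Row-insert the values π_1, π_2, … into P one at a time, bumping the leftmost entry strictly greater than the inserted value down to the next row. The recording tableau Q records, in position (i, j), the step at which that cell was added to P.
  Insert 2 (step 1): P = [2];  Q = [1]
  Insert 5 (step 2): P = [2, 5];  Q = [1, 2]
  Insert 1 (step 3): P = [1, 5] / [2];  Q = [1, 2] / [3]
  Insert 6 (step 4): P = [1, 5, 6] / [2];  Q = [1, 2, 4] / [3]
  Insert 4 (step 5): P = [1, 4, 6] / [2, 5];  Q = [1, 2, 4] / [3, 5]
  Insert 8 (step 6): P = [1, 4, 6, 8] / [2, 5];  Q = [1, 2, 4, 6] / [3, 5]
  Insert 7 (step 7): P = [1, 4, 6, 7] / [2, 5, 8];  Q = [1, 2, 4, 6] / [3, 5, 7]
  Insert 3 (step 8): P = [1, 3, 6, 7] / [2, 4, 8] / [5];  Q = [1, 2, 4, 6] / [3, 5, 7] / [8]
Final shape: (4, 3, 1).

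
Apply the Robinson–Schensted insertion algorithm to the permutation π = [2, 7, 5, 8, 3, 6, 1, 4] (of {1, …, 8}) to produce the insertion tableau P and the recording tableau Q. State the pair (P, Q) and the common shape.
P = [1, 3, 4] / [2, 6] / [5, 8] / [7];  Q = [1, 2, 4] / [3, 6] / [5, 8] / [7];  common shape = (3, 2, 2, 1)

Row-insert the values π_1, π_2, … into P one at a time, bumping the leftmost entry strictly greater than the inserted value down to the next row. The recording tableau Q records, in position (i, j), the step at which that cell was added to P.
  Insert 2 (step 1): P = [2];  Q = [1]
  Insert 7 (step 2): P = [2, 7];  Q = [1, 2]
  Insert 5 (step 3): P = [2, 5] / [7];  Q = [1, 2] / [3]
  Insert 8 (step 4): P = [2, 5, 8] / [7];  Q = [1, 2, 4] / [3]
  Insert 3 (step 5): P = [2, 3, 8] / [5] / [7];  Q = [1, 2, 4] / [3] / [5]
  Insert 6 (step 6): P = [2, 3, 6] / [5, 8] / [7];  Q = [1, 2, 4] / [3, 6] / [5]
  Insert 1 (step 7): P = [1, 3, 6] / [2, 8] / [5] / [7];  Q = [1, 2, 4] / [3, 6] / [5] / [7]
  Insert 4 (step 8): P = [1, 3, 4] / [2, 6] / [5, 8] / [7];  Q = [1, 2, 4] / [3, 6] / [5, 8] / [7]
Final shape: (3, 2, 2, 1).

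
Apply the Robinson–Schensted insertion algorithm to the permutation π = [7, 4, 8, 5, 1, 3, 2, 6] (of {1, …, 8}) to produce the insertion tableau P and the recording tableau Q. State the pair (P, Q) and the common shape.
P = [1, 2, 6] / [3, 5] / [4, 8] / [7];  Q = [1, 3, 8] / [2, 4] / [5, 6] / [7];  common shape = (3, 2, 2, 1)

Row-insert the values π_1, π_2, … into P one at a time, bumping the leftmost entry strictly greater than the inserted value down to the next row. The recording tableau Q records, in position (i, j), the step at which that cell was added to P.
  Insert 7 (step 1): P = [7];  Q = [1]
  Insert 4 (step 2): P = [4] / [7];  Q = [1] / [2]
  Insert 8 (step 3): P = [4, 8] / [7];  Q = [1, 3] / [2]
  Insert 5 (step 4): P = [4, 5] / [7, 8];  Q = [1, 3] / [2, 4]
  Insert 1 (step 5): P = [1, 5] / [4, 8] / [7];  Q = [1, 3] / [2, 4] / [5]
  Insert 3 (step 6): P = [1, 3] / [4, 5] / [7, 8];  Q = [1, 3] / [2, 4] / [5, 6]
  Insert 2 (step 7): P = [1, 2] / [3, 5] / [4, 8] / [7];  Q = [1, 3] / [2, 4] / [5, 6] / [7]
  Insert 6 (step 8): P = [1, 2, 6] / [3, 5] / [4, 8] / [7];  Q = [1, 3, 8] / [2, 4] / [5, 6] / [7]
Final shape: (3, 2, 2, 1).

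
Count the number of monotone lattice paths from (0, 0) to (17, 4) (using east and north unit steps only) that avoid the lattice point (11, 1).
Number of paths = 4977

Total paths from (0, 0) to (17, 4): C(21, 17) = 5985. Paths through (11, 1): (paths (0, 0) → (11, 1)) × (paths (11, 1) → (17, 4)) = C(12, 11) · C(9, 6) = 12 · 84 = 1008. Avoidance count = 5985 − 1008 = 4977.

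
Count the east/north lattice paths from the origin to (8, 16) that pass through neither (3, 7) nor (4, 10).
Number of paths = 385821

Inclusion–exclusion. Total paths: C(24, 8) = 735471. Through P₁: C(10, 3)·C(14, 5) = 240240. Through P₂: C(14, 4)·C(10, 4) = 210210. Since P₁ is strictly southwest of P₂, a monotone path through both must visit P₁ then P₂; paths through both = C(10, 3)·C(4, 1)·C(10, 4) = 100800. Avoid both = 735471 − 240240 − 210210 + 100800 = 385821.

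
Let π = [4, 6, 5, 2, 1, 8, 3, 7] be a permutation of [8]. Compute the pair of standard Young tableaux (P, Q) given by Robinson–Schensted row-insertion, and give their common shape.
P = [1, 3, 7] / [2, 5, 8] / [4] / [6];  Q = [1, 2, 6] / [3, 7, 8] / [4] / [5];  common shape = (3, 3, 1, 1)

Row-insert the values π_1, π_2, … into P one at a time, bumping the leftmost entry strictly greater than the inserted value down to the next row. The recording tableau Q records, in position (i, j), the step at which that cell was added to P.
  Insert 4 (step 1): P = [4];  Q = [1]
  Insert 6 (step 2): P = [4, 6];  Q = [1, 2]
  Insert 5 (step 3): P = [4, 5] / [6];  Q = [1, 2] / [3]
  Insert 2 (step 4): P = [2, 5] / [4] / [6];  Q = [1, 2] / [3] / [4]
  Insert 1 (step 5): P = [1, 5] / [2] / [4] / [6];  Q = [1, 2] / [3] / [4] / [5]
  Insert 8 (step 6): P = [1, 5, 8] / [2] / [4] / [6];  Q = [1, 2, 6] / [3] / [4] / [5]
  Insert 3 (step 7): P = [1, 3, 8] / [2, 5] / [4] / [6];  Q = [1, 2, 6] / [3, 7] / [4] / [5]
  Insert 7 (step 8): P = [1, 3, 7] / [2, 5, 8] / [4] / [6];  Q = [1, 2, 6] / [3, 7, 8] / [4] / [5]
Final shape: (3, 3, 1, 1).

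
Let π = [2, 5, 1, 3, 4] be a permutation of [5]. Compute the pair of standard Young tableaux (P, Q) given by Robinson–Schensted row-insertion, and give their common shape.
P = [1, 3, 4] / [2, 5];  Q = [1, 2, 5] / [3, 4];  common shape = (3, 2)

Row-insert the values π_1, π_2, … into P one at a time, bumping the leftmost entry strictly greater than the inserted value down to the next row. The recording tableau Q records, in position (i, j), the step at which that cell was added to P.
  Insert 2 (step 1): P = [2];  Q = [1]
  Insert 5 (step 2): P = [2, 5];  Q = [1, 2]
  Insert 1 (step 3): P = [1, 5] / [2];  Q = [1, 2] / [3]
  Insert 3 (step 4): P = [1, 3] / [2, 5];  Q = [1, 2] / [3, 4]
  Insert 4 (step 5): P = [1, 3, 4] / [2, 5];  Q = [1, 2, 5] / [3, 4]
Final shape: (3, 2).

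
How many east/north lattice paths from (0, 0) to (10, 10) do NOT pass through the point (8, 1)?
Number of paths = 184261

Total paths from (0, 0) to (10, 10): C(20, 10) = 184756. Paths through (8, 1): (paths (0, 0) → (8, 1)) × (paths (8, 1) → (10, 10)) = C(9, 8) · C(11, 2) = 9 · 55 = 495. Avoidance count = 184756 − 495 = 184261.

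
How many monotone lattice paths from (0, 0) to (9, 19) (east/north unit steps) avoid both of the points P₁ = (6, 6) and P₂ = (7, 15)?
Number of paths = 3969900

Inclusion–exclusion. Total paths: C(28, 9) = 6906900. Through P₁: C(12, 6)·C(16, 3) = 517440. Through P₂: C(22, 7)·C(6, 2) = 2558160. Since P₁ is strictly southwest of P₂, a monotone path through both must visit P₁ then P₂; paths through both = C(12, 6)·C(10, 1)·C(6, 2) = 138600. Avoid both = 6906900 − 517440 − 2558160 + 138600 = 3969900.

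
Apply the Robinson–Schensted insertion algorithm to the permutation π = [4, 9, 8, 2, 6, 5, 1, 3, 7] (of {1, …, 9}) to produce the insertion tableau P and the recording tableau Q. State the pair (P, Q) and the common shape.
P = [1, 3, 7] / [2, 5] / [4, 6] / [8] / [9];  Q = [1, 2, 9] / [3, 5] / [4, 8] / [6] / [7];  common shape = (3, 2, 2, 1, 1)

Row-insert the values π_1, π_2, … into P one at a time, bumping the leftmost entry strictly greater than the inserted value down to the next row. The recording tableau Q records, in position (i, j), the step at which that cell was added to P.
  Insert 4 (step 1): P = [4];  Q = [1]
  Insert 9 (step 2): P = [4, 9];  Q = [1, 2]
  Insert 8 (step 3): P = [4, 8] / [9];  Q = [1, 2] / [3]
  Insert 2 (step 4): P = [2, 8] / [4] / [9];  Q = [1, 2] / [3] / [4]
  Insert 6 (step 5): P = [2, 6] / [4, 8] / [9];  Q = [1, 2] / [3, 5] / [4]
  Insert 5 (step 6): P = [2, 5] / [4, 6] / [8] / [9];  Q = [1, 2] / [3, 5] / [4] / [6]
  Insert 1 (step 7): P = [1, 5] / [2, 6] / [4] / [8] / [9];  Q = [1, 2] / [3, 5] / [4] / [6] / [7]
  Insert 3 (step 8): P = [1, 3] / [2, 5] / [4, 6] / [8] / [9];  Q = [1, 2] / [3, 5] / [4, 8] / [6] / [7]
  Insert 7 (step 9): P = [1, 3, 7] / [2, 5] / [4, 6] / [8] / [9];  Q = [1, 2, 9] / [3, 5] / [4, 8] / [6] / [7]
Final shape: (3, 2, 2, 1, 1).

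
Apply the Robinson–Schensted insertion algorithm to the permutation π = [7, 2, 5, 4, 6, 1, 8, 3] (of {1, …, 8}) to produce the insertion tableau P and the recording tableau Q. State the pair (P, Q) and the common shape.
P = [1, 3, 6, 8] / [2, 4] / [5] / [7];  Q = [1, 3, 5, 7] / [2, 8] / [4] / [6];  common shape = (4, 2, 1, 1)

Row-insert the values π_1, π_2, … into P one at a time, bumping the leftmost entry strictly greater than the inserted value down to the next row. The recording tableau Q records, in position (i, j), the step at which that cell was added to P.
  Insert 7 (step 1): P = [7];  Q = [1]
  Insert 2 (step 2): P = [2] / [7];  Q = [1] / [2]
  Insert 5 (step 3): P = [2, 5] / [7];  Q = [1, 3] / [2]
  Insert 4 (step 4): P = [2, 4] / [5] / [7];  Q = [1, 3] / [2] / [4]
  Insert 6 (step 5): P = [2, 4, 6] / [5] / [7];  Q = [1, 3, 5] / [2] / [4]
  Insert 1 (step 6): P = [1, 4, 6] / [2] / [5] / [7];  Q = [1, 3, 5] / [2] / [4] / [6]
  Insert 8 (step 7): P = [1, 4, 6, 8] / [2] / [5] / [7];  Q = [1, 3, 5, 7] / [2] / [4] / [6]
  Insert 3 (step 8): P = [1, 3, 6, 8] / [2, 4] / [5] / [7];  Q = [1, 3, 5, 7] / [2, 8] / [4] / [6]
Final shape: (4, 2, 1, 1).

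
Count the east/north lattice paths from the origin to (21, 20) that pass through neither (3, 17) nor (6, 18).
Number of paths = 269109736124

Inclusion–exclusion. Total paths: C(41, 21) = 269128937220. Through P₁: C(20, 3)·C(21, 18) = 1516200. Through P₂: C(24, 6)·C(17, 15) = 18305056. Since P₁ is strictly southwest of P₂, a monotone path through both must visit P₁ then P₂; paths through both = C(20, 3)·C(4, 3)·C(17, 15) = 620160. Avoid both = 269128937220 − 1516200 − 18305056 + 620160 = 269109736124.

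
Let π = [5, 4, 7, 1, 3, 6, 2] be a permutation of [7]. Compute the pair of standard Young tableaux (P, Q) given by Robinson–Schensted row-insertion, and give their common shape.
P = [1, 2, 6] / [3, 7] / [4] / [5];  Q = [1, 3, 6] / [2, 5] / [4] / [7];  common shape = (3, 2, 1, 1)

Row-insert the values π_1, π_2, … into P one at a time, bumping the leftmost entry strictly greater than the inserted value down to the next row. The recording tableau Q records, in position (i, j), the step at which that cell was added to P.
  Insert 5 (step 1): P = [5];  Q = [1]
  Insert 4 (step 2): P = [4] / [5];  Q = [1] / [2]
  Insert 7 (step 3): P = [4, 7] / [5];  Q = [1, 3] / [2]
  Insert 1 (step 4): P = [1, 7] / [4] / [5];  Q = [1, 3] / [2] / [4]
  Insert 3 (step 5): P = [1, 3] / [4, 7] / [5];  Q = [1, 3] / [2, 5] / [4]
  Insert 6 (step 6): P = [1, 3, 6] / [4, 7] / [5];  Q = [1, 3, 6] / [2, 5] / [4]
  Insert 2 (step 7): P = [1, 2, 6] / [3, 7] / [4] / [5];  Q = [1, 3, 6] / [2, 5] / [4] / [7]
Final shape: (3, 2, 1, 1).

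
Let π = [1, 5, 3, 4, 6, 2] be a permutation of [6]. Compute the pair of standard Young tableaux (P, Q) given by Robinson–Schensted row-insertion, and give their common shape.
P = [1, 2, 4, 6] / [3] / [5];  Q = [1, 2, 4, 5] / [3] / [6];  common shape = (4, 1, 1)

Row-insert the values π_1, π_2, … into P one at a time, bumping the leftmost entry strictly greater than the inserted value down to the next row. The recording tableau Q records, in position (i, j), the step at which that cell was added to P.
  Insert 1 (step 1): P = [1];  Q = [1]
  Insert 5 (step 2): P = [1, 5];  Q = [1, 2]
  Insert 3 (step 3): P = [1, 3] / [5];  Q = [1, 2] / [3]
  Insert 4 (step 4): P = [1, 3, 4] / [5];  Q = [1, 2, 4] / [3]
  Insert 6 (step 5): P = [1, 3, 4, 6] / [5];  Q = [1, 2, 4, 5] / [3]
  Insert 2 (step 6): P = [1, 2, 4, 6] / [3] / [5];  Q = [1, 2, 4, 5] / [3] / [6]
Final shape: (4, 1, 1).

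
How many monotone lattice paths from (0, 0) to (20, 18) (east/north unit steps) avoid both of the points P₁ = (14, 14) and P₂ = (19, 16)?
Number of paths = 15501073560

Inclusion–exclusion. Total paths: C(38, 20) = 33578000610. Through P₁: C(28, 14)·C(10, 6) = 8424486000. Through P₂: C(35, 19)·C(3, 1) = 12179786850. Since P₁ is strictly southwest of P₂, a monotone path through both must visit P₁ then P₂; paths through both = C(28, 14)·C(7, 5)·C(3, 1) = 2527345800. Avoid both = 33578000610 − 8424486000 − 12179786850 + 2527345800 = 15501073560.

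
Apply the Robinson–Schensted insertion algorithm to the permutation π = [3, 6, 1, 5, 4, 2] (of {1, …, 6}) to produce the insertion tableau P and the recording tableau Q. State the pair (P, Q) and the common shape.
P = [1, 2] / [3, 4] / [5] / [6];  Q = [1, 2] / [3, 4] / [5] / [6];  common shape = (2, 2, 1, 1)

Row-insert the values π_1, π_2, … into P one at a time, bumping the leftmost entry strictly greater than the inserted value down to the next row. The recording tableau Q records, in position (i, j), the step at which that cell was added to P.
  Insert 3 (step 1): P = [3];  Q = [1]
  Insert 6 (step 2): P = [3, 6];  Q = [1, 2]
  Insert 1 (step 3): P = [1, 6] / [3];  Q = [1, 2] / [3]
  Insert 5 (step 4): P = [1, 5] / [3, 6];  Q = [1, 2] / [3, 4]
  Insert 4 (step 5): P = [1, 4] / [3, 5] / [6];  Q = [1, 2] / [3, 4] / [5]
  Insert 2 (step 6): P = [1, 2] / [3, 4] / [5] / [6];  Q = [1, 2] / [3, 4] / [5] / [6]
Final shape: (2, 2, 1, 1).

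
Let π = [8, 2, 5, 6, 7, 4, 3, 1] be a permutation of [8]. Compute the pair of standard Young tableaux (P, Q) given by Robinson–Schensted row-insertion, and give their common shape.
P = [1, 3, 6, 7] / [2] / [4] / [5] / [8];  Q = [1, 3, 4, 5] / [2] / [6] / [7] / [8];  common shape = (4, 1, 1, 1, 1)

Row-insert the values π_1, π_2, … into P one at a time, bumping the leftmost entry strictly greater than the inserted value down to the next row. The recording tableau Q records, in position (i, j), the step at which that cell was added to P.
  Insert 8 (step 1): P = [8];  Q = [1]
  Insert 2 (step 2): P = [2] / [8];  Q = [1] / [2]
  Insert 5 (step 3): P = [2, 5] / [8];  Q = [1, 3] / [2]
  Insert 6 (step 4): P = [2, 5, 6] / [8];  Q = [1, 3, 4] / [2]
  Insert 7 (step 5): P = [2, 5, 6, 7] / [8];  Q = [1, 3, 4, 5] / [2]
  Insert 4 (step 6): P = [2, 4, 6, 7] / [5] / [8];  Q = [1, 3, 4, 5] / [2] / [6]
  Insert 3 (step 7): P = [2, 3, 6, 7] / [4] / [5] / [8];  Q = [1, 3, 4, 5] / [2] / [6] / [7]
  Insert 1 (step 8): P = [1, 3, 6, 7] / [2] / [4] / [5] / [8];  Q = [1, 3, 4, 5] / [2] / [6] / [7] / [8]
Final shape: (4, 1, 1, 1, 1).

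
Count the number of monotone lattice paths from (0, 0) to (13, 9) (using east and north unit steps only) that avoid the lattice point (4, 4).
Number of paths = 357280

Total paths from (0, 0) to (13, 9): C(22, 13) = 497420. Paths through (4, 4): (paths (0, 0) → (4, 4)) × (paths (4, 4) → (13, 9)) = C(8, 4) · C(14, 9) = 70 · 2002 = 140140. Avoidance count = 497420 − 140140 = 357280.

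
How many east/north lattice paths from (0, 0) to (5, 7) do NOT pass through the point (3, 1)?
Number of paths = 680

Total paths from (0, 0) to (5, 7): C(12, 5) = 792. Paths through (3, 1): (paths (0, 0) → (3, 1)) × (paths (3, 1) → (5, 7)) = C(4, 3) · C(8, 2) = 4 · 28 = 112. Avoidance count = 792 − 112 = 680.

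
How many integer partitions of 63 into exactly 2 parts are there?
p(63, 2 parts) = 31

Partitions of n into exactly k parts are in bijection with partitions of n − k into at most k parts (subtract 1 from each part). So p(63, exactly 2) = p(61, parts ≤ 2). Computing via the recurrence p(m, j) = p(m, j−1) + p(m−j, j) gives 31.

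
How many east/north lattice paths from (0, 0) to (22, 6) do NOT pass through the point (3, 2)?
Number of paths = 288190

Total paths from (0, 0) to (22, 6): C(28, 22) = 376740. Paths through (3, 2): (paths (0, 0) → (3, 2)) × (paths (3, 2) → (22, 6)) = C(5, 3) · C(23, 19) = 10 · 8855 = 88550. Avoidance count = 376740 − 88550 = 288190.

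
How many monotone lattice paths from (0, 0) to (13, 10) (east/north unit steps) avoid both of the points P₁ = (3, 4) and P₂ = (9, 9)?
Number of paths = 701536

Inclusion–exclusion. Total paths: C(23, 13) = 1144066. Through P₁: C(7, 3)·C(16, 10) = 280280. Through P₂: C(18, 9)·C(5, 4) = 243100. Since P₁ is strictly southwest of P₂, a monotone path through both must visit P₁ then P₂; paths through both = C(7, 3)·C(11, 6)·C(5, 4) = 80850. Avoid both = 1144066 − 280280 − 243100 + 80850 = 701536.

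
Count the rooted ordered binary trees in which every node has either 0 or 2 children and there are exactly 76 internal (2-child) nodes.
C_76 = 4790408930363303911328386208394864461024520

These full binary trees are counted by the Catalan number C_n = (1/(n + 1)) · C(2n, n). For n = 76: C_76 = (1/77) · C(152, 76) = 368861487637974401172285738046404563498888040/77 = 4790408930363303911328386208394864461024520.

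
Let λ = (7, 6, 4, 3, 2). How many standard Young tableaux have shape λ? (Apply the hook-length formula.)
# SYT of shape (7, 6, 4, 3, 2) = 2376424050

Hook-length formula: f^λ = n! / Π hook(c), product over all cells c of the Young diagram. For λ = (7, 6, 4, 3, 2), n = 22 boxes. Hook lengths by row (left-to-right, top-to-bottom): [11, 10, 8, 6, 4, 3, 1]; [9, 8, 6, 4, 2, 1]; [6, 5, 3, 1]; [4, 3, 1]; [2, 1]. Product of hooks = 472979865600. So f^λ = 22! / 472979865600 = 1124000727777607680000 / 472979865600 = 2376424050.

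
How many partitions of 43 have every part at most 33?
p(43, parts ≤ 33) = 63164

Use the recurrence p(n, m) = p(n, m−1) + p(n−m, m): either the largest part is < m (count p(n, m−1)) or the largest part is exactly m (remove one copy of m, count p(n−m, m)). With p(0, ·) = 1 this gives p(43, parts ≤ 33) = 63164. (By conjugating Young diagrams, this also counts partitions of 43 into at most 33 parts.)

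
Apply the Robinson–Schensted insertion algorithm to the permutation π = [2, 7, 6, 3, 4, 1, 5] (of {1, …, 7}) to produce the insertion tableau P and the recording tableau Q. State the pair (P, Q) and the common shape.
P = [1, 3, 4, 5] / [2] / [6] / [7];  Q = [1, 2, 5, 7] / [3] / [4] / [6];  common shape = (4, 1, 1, 1)

Row-insert the values π_1, π_2, … into P one at a time, bumping the leftmost entry strictly greater than the inserted value down to the next row. The recording tableau Q records, in position (i, j), the step at which that cell was added to P.
  Insert 2 (step 1): P = [2];  Q = [1]
  Insert 7 (step 2): P = [2, 7];  Q = [1, 2]
  Insert 6 (step 3): P = [2, 6] / [7];  Q = [1, 2] / [3]
  Insert 3 (step 4): P = [2, 3] / [6] / [7];  Q = [1, 2] / [3] / [4]
  Insert 4 (step 5): P = [2, 3, 4] / [6] / [7];  Q = [1, 2, 5] / [3] / [4]
  Insert 1 (step 6): P = [1, 3, 4] / [2] / [6] / [7];  Q = [1, 2, 5] / [3] / [4] / [6]
  Insert 5 (step 7): P = [1, 3, 4, 5] / [2] / [6] / [7];  Q = [1, 2, 5, 7] / [3] / [4] / [6]
Final shape: (4, 1, 1, 1).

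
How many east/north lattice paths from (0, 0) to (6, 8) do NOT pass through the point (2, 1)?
Number of paths = 2013

Total paths from (0, 0) to (6, 8): C(14, 6) = 3003. Paths through (2, 1): (paths (0, 0) → (2, 1)) × (paths (2, 1) → (6, 8)) = C(3, 2) · C(11, 4) = 3 · 330 = 990. Avoidance count = 3003 − 990 = 2013.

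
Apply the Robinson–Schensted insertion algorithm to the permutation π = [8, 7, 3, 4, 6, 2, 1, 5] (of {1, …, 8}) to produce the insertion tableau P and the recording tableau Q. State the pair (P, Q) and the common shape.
P = [1, 4, 5] / [2, 6] / [3] / [7] / [8];  Q = [1, 4, 5] / [2, 8] / [3] / [6] / [7];  common shape = (3, 2, 1, 1, 1)

Row-insert the values π_1, π_2, … into P one at a time, bumping the leftmost entry strictly greater than the inserted value down to the next row. The recording tableau Q records, in position (i, j), the step at which that cell was added to P.
  Insert 8 (step 1): P = [8];  Q = [1]
  Insert 7 (step 2): P = [7] / [8];  Q = [1] / [2]
  Insert 3 (step 3): P = [3] / [7] / [8];  Q = [1] / [2] / [3]
  Insert 4 (step 4): P = [3, 4] / [7] / [8];  Q = [1, 4] / [2] / [3]
  Insert 6 (step 5): P = [3, 4, 6] / [7] / [8];  Q = [1, 4, 5] / [2] / [3]
  Insert 2 (step 6): P = [2, 4, 6] / [3] / [7] / [8];  Q = [1, 4, 5] / [2] / [3] / [6]
  Insert 1 (step 7): P = [1, 4, 6] / [2] / [3] / [7] / [8];  Q = [1, 4, 5] / [2] / [3] / [6] / [7]
  Insert 5 (step 8): P = [1, 4, 5] / [2, 6] / [3] / [7] / [8];  Q = [1, 4, 5] / [2, 8] / [3] / [6] / [7]
Final shape: (3, 2, 1, 1, 1).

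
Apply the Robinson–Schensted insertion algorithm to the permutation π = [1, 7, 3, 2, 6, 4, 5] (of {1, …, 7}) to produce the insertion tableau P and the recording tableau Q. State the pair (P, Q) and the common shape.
P = [1, 2, 4, 5] / [3, 6] / [7];  Q = [1, 2, 5, 7] / [3, 6] / [4];  common shape = (4, 2, 1)

Row-insert the values π_1, π_2, … into P one at a time, bumping the leftmost entry strictly greater than the inserted value down to the next row. The recording tableau Q records, in position (i, j), the step at which that cell was added to P.
  Insert 1 (step 1): P = [1];  Q = [1]
  Insert 7 (step 2): P = [1, 7];  Q = [1, 2]
  Insert 3 (step 3): P = [1, 3] / [7];  Q = [1, 2] / [3]
  Insert 2 (step 4): P = [1, 2] / [3] / [7];  Q = [1, 2] / [3] / [4]
  Insert 6 (step 5): P = [1, 2, 6] / [3] / [7];  Q = [1, 2, 5] / [3] / [4]
  Insert 4 (step 6): P = [1, 2, 4] / [3, 6] / [7];  Q = [1, 2, 5] / [3, 6] / [4]
  Insert 5 (step 7): P = [1, 2, 4, 5] / [3, 6] / [7];  Q = [1, 2, 5, 7] / [3, 6] / [4]
Final shape: (4, 2, 1).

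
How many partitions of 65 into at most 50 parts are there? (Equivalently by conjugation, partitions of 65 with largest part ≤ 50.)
p(65, parts ≤ 50) = 2012050

Use the recurrence p(n, m) = p(n, m−1) + p(n−m, m): either the largest part is < m (count p(n, m−1)) or the largest part is exactly m (remove one copy of m, count p(n−m, m)). With p(0, ·) = 1 this gives p(65, parts ≤ 50) = 2012050. (By conjugating Young diagrams, this also counts partitions of 65 into at most 50 parts.)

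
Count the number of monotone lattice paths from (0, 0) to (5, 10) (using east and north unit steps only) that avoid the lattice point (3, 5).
Number of paths = 1827

Total paths from (0, 0) to (5, 10): C(15, 5) = 3003. Paths through (3, 5): (paths (0, 0) → (3, 5)) × (paths (3, 5) → (5, 10)) = C(8, 3) · C(7, 2) = 56 · 21 = 1176. Avoidance count = 3003 − 1176 = 1827.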